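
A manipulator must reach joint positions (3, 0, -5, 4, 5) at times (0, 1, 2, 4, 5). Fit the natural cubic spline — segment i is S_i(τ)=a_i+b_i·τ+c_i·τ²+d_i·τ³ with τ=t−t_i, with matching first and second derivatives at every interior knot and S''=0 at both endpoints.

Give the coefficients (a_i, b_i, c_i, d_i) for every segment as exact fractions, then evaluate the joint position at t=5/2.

Δ: Δ0=-3, Δ1=-5, Δ2=9/2, Δ3=1
row 1: diag=4, rhs=-12; c'=1/4, d'=-3
row 2: denom=6−1·1/4=23/4; d'=(57−1·-3)/(23/4)=240/23
row 3: denom=6−2·8/23=122/23; d'=(-21−2·240/23)/(122/23)=-963/122
back: M3=-963/122
back: M2=240/23−8/23·-963/122=804/61
back: M1=-3−1/4·804/61=-384/61
M: M0=0, M1=-384/61, M2=804/61, M3=-963/122, M4=0
seg 0: a=3, c=M0/2=0, d=(M1−M0)/(6·1)=-64/61, b=Δ0−h0·(2M0+M1)/6=-119/61
seg 1: a=0, c=M1/2=-192/61, d=(M2−M1)/(6·1)=198/61, b=Δ1−h1·(2M1+M2)/6=-311/61
seg 2: a=-5, c=M2/2=402/61, d=(M3−M2)/(6·2)=-857/488, b=Δ2−h2·(2M2+M3)/6=-101/61
seg 3: a=4, c=M3/2=-963/244, d=(M4−M3)/(6·1)=321/244, b=Δ3−h3·(2M3+M4)/6=443/122
t_q=5/2 → seg 2, τ=1/2; S=-5+-101/61·τ+402/61·τ²+-857/488·τ³=-17177/3904

  seg 0: a=3 b=-119/61 c=0 d=-64/61
  seg 1: a=0 b=-311/61 c=-192/61 d=198/61
  seg 2: a=-5 b=-101/61 c=402/61 d=-857/488
  seg 3: a=4 b=443/122 c=-963/244 d=321/244
S(5/2) = -17177/3904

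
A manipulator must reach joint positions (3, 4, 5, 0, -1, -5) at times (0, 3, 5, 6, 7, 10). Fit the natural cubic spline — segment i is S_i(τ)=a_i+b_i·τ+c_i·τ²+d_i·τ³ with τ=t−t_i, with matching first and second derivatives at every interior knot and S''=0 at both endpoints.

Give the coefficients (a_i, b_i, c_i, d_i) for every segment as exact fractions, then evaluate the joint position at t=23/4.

Δ: Δ0=1/3, Δ1=1/2, Δ2=-5, Δ3=-1, Δ4=-4/3
row 1: diag=10, rhs=1; c'=1/5, d'=1/10
row 2: denom=6−2·1/5=28/5; d'=(-33−2·1/10)/(28/5)=-83/14
row 3: denom=4−1·5/28=107/28; d'=(24−1·-83/14)/(107/28)=838/107
row 4: denom=8−1·28/107=828/107; d'=(-2−1·838/107)/(828/107)=-263/207
back: M4=-263/207
back: M3=838/107−28/107·-263/207=1690/207
back: M2=-83/14−5/28·1690/207=-1529/207
back: M1=1/10−1/5·-1529/207=653/414
M: M0=0, M1=653/414, M2=-1529/207, M3=1690/207, M4=-263/207, M5=0
seg 0: a=3, c=M0/2=0, d=(M1−M0)/(6·3)=653/7452, b=Δ0−h0·(2M0+M1)/6=-377/828
seg 1: a=4, c=M1/2=653/828, d=(M2−M1)/(6·2)=-1237/1656, b=Δ1−h1·(2M1+M2)/6=791/414
seg 2: a=5, c=M2/2=-1529/414, d=(M3−M2)/(6·1)=1073/414, b=Δ2−h2·(2M2+M3)/6=-269/69
seg 3: a=0, c=M3/2=845/207, d=(M4−M3)/(6·1)=-217/138, b=Δ3−h3·(2M3+M4)/6=-1453/414
seg 4: a=-1, c=M4/2=-263/414, d=(M5−M4)/(6·3)=263/3726, b=Δ4−h4·(2M4+M5)/6=-13/207
t_q=23/4 → seg 2, τ=3/4; S=5+-269/69·τ+-1529/414·τ²+1073/414·τ³=3215/2944

  seg 0: a=3 b=-377/828 c=0 d=653/7452
  seg 1: a=4 b=791/414 c=653/828 d=-1237/1656
  seg 2: a=5 b=-269/69 c=-1529/414 d=1073/414
  seg 3: a=0 b=-1453/414 c=845/207 d=-217/138
  seg 4: a=-1 b=-13/207 c=-263/414 d=263/3726
S(23/4) = 3215/2944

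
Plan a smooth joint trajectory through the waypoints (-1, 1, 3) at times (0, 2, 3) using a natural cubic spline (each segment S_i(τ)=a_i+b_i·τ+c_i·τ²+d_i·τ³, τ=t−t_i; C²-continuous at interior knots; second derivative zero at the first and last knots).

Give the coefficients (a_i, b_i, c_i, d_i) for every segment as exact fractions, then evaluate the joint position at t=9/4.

  seg 0: a=-1 b=2/3 c=0 d=1/12
  seg 1: a=1 b=5/3 c=1/2 d=-1/6
S(9/4) = 185/128

Δ: Δ0=1, Δ1=2
row 1: diag=6, rhs=6; c'=1/6, d'=1
back: M1=1
M: M0=0, M1=1, M2=0
seg 0: a=-1, c=M0/2=0, d=(M1−M0)/(6·2)=1/12, b=Δ0−h0·(2M0+M1)/6=2/3
seg 1: a=1, c=M1/2=1/2, d=(M2−M1)/(6·1)=-1/6, b=Δ1−h1·(2M1+M2)/6=5/3
t_q=9/4 → seg 1, τ=1/4; S=1+5/3·τ+1/2·τ²+-1/6·τ³=185/128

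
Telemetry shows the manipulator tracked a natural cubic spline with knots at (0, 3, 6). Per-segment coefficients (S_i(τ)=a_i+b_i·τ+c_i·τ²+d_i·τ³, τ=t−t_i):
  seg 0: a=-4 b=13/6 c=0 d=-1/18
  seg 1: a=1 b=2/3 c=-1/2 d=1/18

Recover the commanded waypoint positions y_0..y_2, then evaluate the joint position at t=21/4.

y_0=-4 y_1=1 y_2=0
S(21/4) = 77/128

y_0 = S_0(0) = a_0 = -4
y_1 = S_1(0) = a_1 = 1
y_2 = S_1(3) = 0
t_q=21/4 is in segment 1 (τ=9/4); S_1(τ)=77/128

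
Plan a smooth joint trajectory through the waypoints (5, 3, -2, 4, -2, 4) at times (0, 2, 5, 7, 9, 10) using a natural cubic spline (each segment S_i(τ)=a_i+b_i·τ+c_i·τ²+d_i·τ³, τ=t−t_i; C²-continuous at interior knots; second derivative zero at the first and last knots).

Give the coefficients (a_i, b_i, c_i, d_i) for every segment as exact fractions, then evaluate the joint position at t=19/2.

Δ: Δ0=-1, Δ1=-5/3, Δ2=3, Δ3=-3, Δ4=6
row 1: diag=10, rhs=-4; c'=3/10, d'=-2/5
row 2: denom=10−3·3/10=91/10; d'=(28−3·-2/5)/(91/10)=292/91
row 3: denom=8−2·20/91=688/91; d'=(-36−2·292/91)/(688/91)=-965/172
row 4: denom=6−2·91/344=941/172; d'=(54−2·-965/172)/(941/172)=11218/941
back: M4=11218/941
back: M3=-965/172−91/344·11218/941=-8247/941
back: M2=292/91−20/91·-8247/941=4832/941
back: M1=-2/5−3/10·4832/941=-1826/941
M: M0=0, M1=-1826/941, M2=4832/941, M3=-8247/941, M4=11218/941, M5=0
seg 0: a=5, c=M0/2=0, d=(M1−M0)/(6·2)=-913/5646, b=Δ0−h0·(2M0+M1)/6=-997/2823
seg 1: a=3, c=M1/2=-913/941, d=(M2−M1)/(6·3)=3329/8469, b=Δ1−h1·(2M1+M2)/6=-6475/2823
seg 2: a=-2, c=M2/2=2416/941, d=(M3−M2)/(6·2)=-13079/11292, b=Δ2−h2·(2M2+M3)/6=7052/2823
seg 3: a=4, c=M3/2=-8247/1882, d=(M4−M3)/(6·2)=19465/11292, b=Δ3−h3·(2M3+M4)/6=-3193/2823
seg 4: a=-2, c=M4/2=5609/941, d=(M5−M4)/(6·1)=-5609/2823, b=Δ4−h4·(2M4+M5)/6=5720/2823
t_q=19/2 → seg 4, τ=1/2; S=-2+5720/2823·τ+5609/941·τ²+-5609/2823·τ³=1919/7528

  seg 0: a=5 b=-997/2823 c=0 d=-913/5646
  seg 1: a=3 b=-6475/2823 c=-913/941 d=3329/8469
  seg 2: a=-2 b=7052/2823 c=2416/941 d=-13079/11292
  seg 3: a=4 b=-3193/2823 c=-8247/1882 d=19465/11292
  seg 4: a=-2 b=5720/2823 c=5609/941 d=-5609/2823
S(19/2) = 1919/7528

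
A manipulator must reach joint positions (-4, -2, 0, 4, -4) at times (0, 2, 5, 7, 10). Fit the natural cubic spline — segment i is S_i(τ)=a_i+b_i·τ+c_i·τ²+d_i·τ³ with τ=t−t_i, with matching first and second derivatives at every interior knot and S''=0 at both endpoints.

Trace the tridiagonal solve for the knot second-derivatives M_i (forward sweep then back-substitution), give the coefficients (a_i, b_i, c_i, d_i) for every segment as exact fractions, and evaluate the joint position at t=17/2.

  seg 0: a=-4 b=107/87 c=0 d=-5/87
  seg 1: a=-2 b=47/87 c=-10/29 d=101/783
  seg 2: a=0 b=170/87 c=71/87 d=-23/58
  seg 3: a=4 b=40/87 c=-136/87 d=136/783
S(17/2) = 51/29

Δ: Δ0=1, Δ1=2/3, Δ2=2, Δ3=-8/3
row 1: diag=10, rhs=-2; c'=3/10, d'=-1/5
row 2: denom=10−3·3/10=91/10; d'=(8−3·-1/5)/(91/10)=86/91
row 3: denom=10−2·20/91=870/91; d'=(-28−2·86/91)/(870/91)=-272/87
back: M3=-272/87
back: M2=86/91−20/91·-272/87=142/87
back: M1=-1/5−3/10·142/87=-20/29
M: M0=0, M1=-20/29, M2=142/87, M3=-272/87, M4=0
seg 0: a=-4, c=M0/2=0, d=(M1−M0)/(6·2)=-5/87, b=Δ0−h0·(2M0+M1)/6=107/87
seg 1: a=-2, c=M1/2=-10/29, d=(M2−M1)/(6·3)=101/783, b=Δ1−h1·(2M1+M2)/6=47/87
seg 2: a=0, c=M2/2=71/87, d=(M3−M2)/(6·2)=-23/58, b=Δ2−h2·(2M2+M3)/6=170/87
seg 3: a=4, c=M3/2=-136/87, d=(M4−M3)/(6·3)=136/783, b=Δ3−h3·(2M3+M4)/6=40/87
t_q=17/2 → seg 3, τ=3/2; S=4+40/87·τ+-136/87·τ²+136/783·τ³=51/29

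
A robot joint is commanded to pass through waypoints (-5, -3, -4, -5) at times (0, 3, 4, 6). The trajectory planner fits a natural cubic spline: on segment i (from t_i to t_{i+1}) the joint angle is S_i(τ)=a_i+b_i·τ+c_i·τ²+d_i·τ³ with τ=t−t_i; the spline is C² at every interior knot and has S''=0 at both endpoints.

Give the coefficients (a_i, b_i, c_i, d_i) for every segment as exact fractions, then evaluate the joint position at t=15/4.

  seg 0: a=-5 b=377/282 c=0 d=-7/94
  seg 1: a=-3 b=-95/141 c=-63/94 d=97/282
  seg 2: a=-4 b=-277/282 c=17/47 d=-17/282
S(15/4) = -22483/6016

Δ: Δ0=2/3, Δ1=-1, Δ2=-1/2
row 1: diag=8, rhs=-10; c'=1/8, d'=-5/4
row 2: denom=6−1·1/8=47/8; d'=(3−1·-5/4)/(47/8)=34/47
back: M2=34/47
back: M1=-5/4−1/8·34/47=-63/47
M: M0=0, M1=-63/47, M2=34/47, M3=0
seg 0: a=-5, c=M0/2=0, d=(M1−M0)/(6·3)=-7/94, b=Δ0−h0·(2M0+M1)/6=377/282
seg 1: a=-3, c=M1/2=-63/94, d=(M2−M1)/(6·1)=97/282, b=Δ1−h1·(2M1+M2)/6=-95/141
seg 2: a=-4, c=M2/2=17/47, d=(M3−M2)/(6·2)=-17/282, b=Δ2−h2·(2M2+M3)/6=-277/282
t_q=15/4 → seg 1, τ=3/4; S=-3+-95/141·τ+-63/94·τ²+97/282·τ³=-22483/6016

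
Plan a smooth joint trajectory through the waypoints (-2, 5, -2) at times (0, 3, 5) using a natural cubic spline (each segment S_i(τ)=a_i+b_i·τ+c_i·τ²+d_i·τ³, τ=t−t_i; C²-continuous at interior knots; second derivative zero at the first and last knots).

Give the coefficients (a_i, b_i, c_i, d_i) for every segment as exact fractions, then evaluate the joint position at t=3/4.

  seg 0: a=-2 b=49/12 c=0 d=-7/36
  seg 1: a=5 b=-7/6 c=-7/4 d=7/24
S(3/4) = 251/256

Δ: Δ0=7/3, Δ1=-7/2
row 1: diag=10, rhs=-35; c'=1/5, d'=-7/2
back: M1=-7/2
M: M0=0, M1=-7/2, M2=0
seg 0: a=-2, c=M0/2=0, d=(M1−M0)/(6·3)=-7/36, b=Δ0−h0·(2M0+M1)/6=49/12
seg 1: a=5, c=M1/2=-7/4, d=(M2−M1)/(6·2)=7/24, b=Δ1−h1·(2M1+M2)/6=-7/6
t_q=3/4 → seg 0, τ=3/4; S=-2+49/12·τ+0·τ²+-7/36·τ³=251/256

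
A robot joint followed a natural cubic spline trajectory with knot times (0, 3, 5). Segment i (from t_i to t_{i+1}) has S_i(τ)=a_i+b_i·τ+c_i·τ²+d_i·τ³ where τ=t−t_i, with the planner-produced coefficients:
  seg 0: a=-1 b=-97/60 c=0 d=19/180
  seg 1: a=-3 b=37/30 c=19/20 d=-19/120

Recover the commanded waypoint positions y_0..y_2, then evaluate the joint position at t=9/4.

y_0=-1 y_1=-3 y_2=2
S(9/4) = -4397/1280

y_0 = S_0(0) = a_0 = -1
y_1 = S_1(0) = a_1 = -3
y_2 = S_1(2) = 2
t_q=9/4 is in segment 0 (τ=9/4); S_0(τ)=-4397/1280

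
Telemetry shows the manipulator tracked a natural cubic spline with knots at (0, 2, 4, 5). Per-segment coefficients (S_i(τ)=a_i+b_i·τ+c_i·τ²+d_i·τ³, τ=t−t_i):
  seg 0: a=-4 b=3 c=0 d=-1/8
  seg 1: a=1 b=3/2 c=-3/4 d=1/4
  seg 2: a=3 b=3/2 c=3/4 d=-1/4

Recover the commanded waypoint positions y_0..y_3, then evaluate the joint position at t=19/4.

y_0 = S_0(0) = a_0 = -4
y_1 = S_1(0) = a_1 = 1
y_2 = S_2(0) = a_2 = 3
y_3 = S_2(1) = 5
t_q=19/4 is in segment 2 (τ=3/4); S_2(τ)=1137/256

y_0=-4 y_1=1 y_2=3 y_3=5
S(19/4) = 1137/256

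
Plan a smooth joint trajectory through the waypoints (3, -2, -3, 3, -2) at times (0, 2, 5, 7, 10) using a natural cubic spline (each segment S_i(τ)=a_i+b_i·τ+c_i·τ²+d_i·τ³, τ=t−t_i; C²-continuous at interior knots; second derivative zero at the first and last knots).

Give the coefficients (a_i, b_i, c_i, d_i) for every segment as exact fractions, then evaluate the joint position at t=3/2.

  seg 0: a=3 b=-467/174 c=0 d=4/87
  seg 1: a=-2 b=-371/174 c=8/29 d=169/1566
  seg 2: a=-3 b=212/87 c=217/174 d=-14/29
  seg 3: a=3 b=142/87 c=-287/174 d=287/1566
S(3/2) = -101/116

Δ: Δ0=-5/2, Δ1=-1/3, Δ2=3, Δ3=-5/3
row 1: diag=10, rhs=13; c'=3/10, d'=13/10
row 2: denom=10−3·3/10=91/10; d'=(20−3·13/10)/(91/10)=23/13
row 3: denom=10−2·20/91=870/91; d'=(-28−2·23/13)/(870/91)=-287/87
back: M3=-287/87
back: M2=23/13−20/91·-287/87=217/87
back: M1=13/10−3/10·217/87=16/29
M: M0=0, M1=16/29, M2=217/87, M3=-287/87, M4=0
seg 0: a=3, c=M0/2=0, d=(M1−M0)/(6·2)=4/87, b=Δ0−h0·(2M0+M1)/6=-467/174
seg 1: a=-2, c=M1/2=8/29, d=(M2−M1)/(6·3)=169/1566, b=Δ1−h1·(2M1+M2)/6=-371/174
seg 2: a=-3, c=M2/2=217/174, d=(M3−M2)/(6·2)=-14/29, b=Δ2−h2·(2M2+M3)/6=212/87
seg 3: a=3, c=M3/2=-287/174, d=(M4−M3)/(6·3)=287/1566, b=Δ3−h3·(2M3+M4)/6=142/87
t_q=3/2 → seg 0, τ=3/2; S=3+-467/174·τ+0·τ²+4/87·τ³=-101/116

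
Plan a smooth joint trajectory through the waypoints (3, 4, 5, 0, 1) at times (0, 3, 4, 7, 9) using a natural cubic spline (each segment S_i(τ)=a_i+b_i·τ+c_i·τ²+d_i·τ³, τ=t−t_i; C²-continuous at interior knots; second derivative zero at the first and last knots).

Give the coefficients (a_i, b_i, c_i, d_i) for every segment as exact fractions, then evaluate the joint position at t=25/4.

Δ: Δ0=1/3, Δ1=1, Δ2=-5/3, Δ3=1/2
row 1: diag=8, rhs=4; c'=1/8, d'=1/2
row 2: denom=8−1·1/8=63/8; d'=(-16−1·1/2)/(63/8)=-44/21
row 3: denom=10−3·8/21=62/7; d'=(13−3·-44/21)/(62/7)=135/62
back: M3=135/62
back: M2=-44/21−8/21·135/62=-272/93
back: M1=1/2−1/8·-272/93=161/186
M: M0=0, M1=161/186, M2=-272/93, M3=135/62, M4=0
seg 0: a=3, c=M0/2=0, d=(M1−M0)/(6·3)=161/3348, b=Δ0−h0·(2M0+M1)/6=-37/372
seg 1: a=4, c=M1/2=161/372, d=(M2−M1)/(6·1)=-235/372, b=Δ1−h1·(2M1+M2)/6=223/186
seg 2: a=5, c=M2/2=-136/93, d=(M3−M2)/(6·3)=949/3348, b=Δ2−h2·(2M2+M3)/6=21/124
seg 3: a=0, c=M3/2=135/124, d=(M4−M3)/(6·2)=-45/248, b=Δ3−h3·(2M3+M4)/6=-59/62
t_q=25/4 → seg 2, τ=9/4; S=5+21/124·τ+-136/93·τ²+949/3348·τ³=9575/7936

  seg 0: a=3 b=-37/372 c=0 d=161/3348
  seg 1: a=4 b=223/186 c=161/372 d=-235/372
  seg 2: a=5 b=21/124 c=-136/93 d=949/3348
  seg 3: a=0 b=-59/62 c=135/124 d=-45/248
S(25/4) = 9575/7936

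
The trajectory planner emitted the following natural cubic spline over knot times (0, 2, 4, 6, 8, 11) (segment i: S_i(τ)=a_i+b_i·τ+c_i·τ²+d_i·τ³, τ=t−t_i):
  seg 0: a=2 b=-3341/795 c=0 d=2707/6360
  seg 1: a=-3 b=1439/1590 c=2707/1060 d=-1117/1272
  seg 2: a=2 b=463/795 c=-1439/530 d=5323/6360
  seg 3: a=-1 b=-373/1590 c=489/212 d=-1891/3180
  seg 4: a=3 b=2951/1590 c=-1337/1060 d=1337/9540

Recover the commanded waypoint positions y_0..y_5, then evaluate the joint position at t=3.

y_0 = S_0(0) = a_0 = 2
y_1 = S_1(0) = a_1 = -3
y_2 = S_2(0) = a_2 = 2
y_3 = S_3(0) = a_3 = -1
y_4 = S_4(0) = a_4 = 3
y_5 = S_4(3) = 1
t_q=3 is in segment 1 (τ=1); S_1(τ)=-889/2120

y_0=2 y_1=-3 y_2=2 y_3=-1 y_4=3 y_5=1
S(3) = -889/2120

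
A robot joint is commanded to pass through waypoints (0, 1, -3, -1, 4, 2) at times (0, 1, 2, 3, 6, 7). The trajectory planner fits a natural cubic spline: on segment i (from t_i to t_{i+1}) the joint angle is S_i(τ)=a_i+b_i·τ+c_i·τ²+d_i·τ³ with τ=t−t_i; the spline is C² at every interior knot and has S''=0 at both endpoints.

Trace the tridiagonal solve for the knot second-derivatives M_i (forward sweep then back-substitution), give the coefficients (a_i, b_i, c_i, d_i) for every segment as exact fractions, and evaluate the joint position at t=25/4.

Δ: Δ0=1, Δ1=-4, Δ2=2, Δ3=5/3, Δ4=-2
row 1: diag=4, rhs=-30; c'=1/4, d'=-15/2
row 2: denom=4−1·1/4=15/4; d'=(36−1·-15/2)/(15/4)=58/5
row 3: denom=8−1·4/15=116/15; d'=(-2−1·58/5)/(116/15)=-51/29
row 4: denom=8−3·45/116=793/116; d'=(-22−3·-51/29)/(793/116)=-1940/793
back: M4=-1940/793
back: M3=-51/29−45/116·-1940/793=-642/793
back: M2=58/5−4/15·-642/793=9370/793
back: M1=-15/2−1/4·9370/793=-8290/793
M: M0=0, M1=-8290/793, M2=9370/793, M3=-642/793, M4=-1940/793, M5=0
seg 0: a=0, c=M0/2=0, d=(M1−M0)/(6·1)=-4145/2379, b=Δ0−h0·(2M0+M1)/6=6524/2379
seg 1: a=1, c=M1/2=-4145/793, d=(M2−M1)/(6·1)=8830/2379, b=Δ1−h1·(2M1+M2)/6=-5911/2379
seg 2: a=-3, c=M2/2=4685/793, d=(M3−M2)/(6·1)=-5006/2379, b=Δ2−h2·(2M2+M3)/6=-4291/2379
seg 3: a=-1, c=M3/2=-321/793, d=(M4−M3)/(6·3)=-649/7137, b=Δ3−h3·(2M3+M4)/6=677/183
seg 4: a=4, c=M4/2=-970/793, d=(M5−M4)/(6·1)=970/2379, b=Δ4−h4·(2M4+M5)/6=-2818/2379
t_q=25/4 → seg 4, τ=1/4; S=4+-2818/2379·τ+-970/793·τ²+970/2379·τ³=92211/25376

  seg 0: a=0 b=6524/2379 c=0 d=-4145/2379
  seg 1: a=1 b=-5911/2379 c=-4145/793 d=8830/2379
  seg 2: a=-3 b=-4291/2379 c=4685/793 d=-5006/2379
  seg 3: a=-1 b=677/183 c=-321/793 d=-649/7137
  seg 4: a=4 b=-2818/2379 c=-970/793 d=970/2379
S(25/4) = 92211/25376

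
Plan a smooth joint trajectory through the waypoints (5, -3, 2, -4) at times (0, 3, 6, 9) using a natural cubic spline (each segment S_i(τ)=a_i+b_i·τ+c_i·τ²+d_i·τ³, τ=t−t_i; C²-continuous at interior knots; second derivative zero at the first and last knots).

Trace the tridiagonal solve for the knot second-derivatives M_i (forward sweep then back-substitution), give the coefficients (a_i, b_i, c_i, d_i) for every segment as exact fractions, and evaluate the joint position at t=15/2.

Δ: Δ0=-8/3, Δ1=5/3, Δ2=-2
row 1: diag=12, rhs=26; c'=1/4, d'=13/6
row 2: denom=12−3·1/4=45/4; d'=(-22−3·13/6)/(45/4)=-38/15
back: M2=-38/15
back: M1=13/6−1/4·-38/15=14/5
M: M0=0, M1=14/5, M2=-38/15, M3=0
seg 0: a=5, c=M0/2=0, d=(M1−M0)/(6·3)=7/45, b=Δ0−h0·(2M0+M1)/6=-61/15
seg 1: a=-3, c=M1/2=7/5, d=(M2−M1)/(6·3)=-8/27, b=Δ1−h1·(2M1+M2)/6=2/15
seg 2: a=2, c=M2/2=-19/15, d=(M3−M2)/(6·3)=19/135, b=Δ2−h2·(2M2+M3)/6=8/15
t_q=15/2 → seg 2, τ=3/2; S=2+8/15·τ+-19/15·τ²+19/135·τ³=17/40

  seg 0: a=5 b=-61/15 c=0 d=7/45
  seg 1: a=-3 b=2/15 c=7/5 d=-8/27
  seg 2: a=2 b=8/15 c=-19/15 d=19/135
S(15/2) = 17/40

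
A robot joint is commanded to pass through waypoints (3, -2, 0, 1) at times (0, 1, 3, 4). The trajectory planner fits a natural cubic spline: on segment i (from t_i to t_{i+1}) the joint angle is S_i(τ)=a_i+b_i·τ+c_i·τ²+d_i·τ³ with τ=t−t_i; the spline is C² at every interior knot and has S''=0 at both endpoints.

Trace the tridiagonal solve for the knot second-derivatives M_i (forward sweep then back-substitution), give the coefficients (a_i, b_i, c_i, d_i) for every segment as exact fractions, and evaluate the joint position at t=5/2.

  seg 0: a=3 b=-49/8 c=0 d=9/8
  seg 1: a=-2 b=-11/4 c=27/8 d=-3/4
  seg 2: a=0 b=7/4 c=-9/8 d=3/8
S(5/2) = -17/16

Δ: Δ0=-5, Δ1=1, Δ2=1
row 1: diag=6, rhs=36; c'=1/3, d'=6
row 2: denom=6−2·1/3=16/3; d'=(0−2·6)/(16/3)=-9/4
back: M2=-9/4
back: M1=6−1/3·-9/4=27/4
M: M0=0, M1=27/4, M2=-9/4, M3=0
seg 0: a=3, c=M0/2=0, d=(M1−M0)/(6·1)=9/8, b=Δ0−h0·(2M0+M1)/6=-49/8
seg 1: a=-2, c=M1/2=27/8, d=(M2−M1)/(6·2)=-3/4, b=Δ1−h1·(2M1+M2)/6=-11/4
seg 2: a=0, c=M2/2=-9/8, d=(M3−M2)/(6·1)=3/8, b=Δ2−h2·(2M2+M3)/6=7/4
t_q=5/2 → seg 1, τ=3/2; S=-2+-11/4·τ+27/8·τ²+-3/4·τ³=-17/16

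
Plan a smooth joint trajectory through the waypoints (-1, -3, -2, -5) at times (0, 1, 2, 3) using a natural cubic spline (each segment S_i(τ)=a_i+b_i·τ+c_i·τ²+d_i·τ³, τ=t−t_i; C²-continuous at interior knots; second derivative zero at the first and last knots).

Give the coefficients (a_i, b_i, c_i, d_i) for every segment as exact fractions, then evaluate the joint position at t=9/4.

Δ: Δ0=-2, Δ1=1, Δ2=-3
row 1: diag=4, rhs=18; c'=1/4, d'=9/2
row 2: denom=4−1·1/4=15/4; d'=(-24−1·9/2)/(15/4)=-38/5
back: M2=-38/5
back: M1=9/2−1/4·-38/5=32/5
M: M0=0, M1=32/5, M2=-38/5, M3=0
seg 0: a=-1, c=M0/2=0, d=(M1−M0)/(6·1)=16/15, b=Δ0−h0·(2M0+M1)/6=-46/15
seg 1: a=-3, c=M1/2=16/5, d=(M2−M1)/(6·1)=-7/3, b=Δ1−h1·(2M1+M2)/6=2/15
seg 2: a=-2, c=M2/2=-19/5, d=(M3−M2)/(6·1)=19/15, b=Δ2−h2·(2M2+M3)/6=-7/15
t_q=9/4 → seg 2, τ=1/4; S=-2+-7/15·τ+-19/5·τ²+19/15·τ³=-747/320

  seg 0: a=-1 b=-46/15 c=0 d=16/15
  seg 1: a=-3 b=2/15 c=16/5 d=-7/3
  seg 2: a=-2 b=-7/15 c=-19/5 d=19/15
S(9/4) = -747/320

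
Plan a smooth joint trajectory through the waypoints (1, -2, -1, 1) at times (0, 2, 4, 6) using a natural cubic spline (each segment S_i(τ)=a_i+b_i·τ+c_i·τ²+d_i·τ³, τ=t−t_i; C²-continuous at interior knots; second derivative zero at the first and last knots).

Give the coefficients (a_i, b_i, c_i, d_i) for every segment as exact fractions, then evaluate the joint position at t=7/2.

Δ: Δ0=-3/2, Δ1=1/2, Δ2=1
row 1: diag=8, rhs=12; c'=1/4, d'=3/2
row 2: denom=8−2·1/4=15/2; d'=(3−2·3/2)/(15/2)=0
back: M2=0
back: M1=3/2−1/4·0=3/2
M: M0=0, M1=3/2, M2=0, M3=0
seg 0: a=1, c=M0/2=0, d=(M1−M0)/(6·2)=1/8, b=Δ0−h0·(2M0+M1)/6=-2
seg 1: a=-2, c=M1/2=3/4, d=(M2−M1)/(6·2)=-1/8, b=Δ1−h1·(2M1+M2)/6=-1/2
seg 2: a=-1, c=M2/2=0, d=(M3−M2)/(6·2)=0, b=Δ2−h2·(2M2+M3)/6=1
t_q=7/2 → seg 1, τ=3/2; S=-2+-1/2·τ+3/4·τ²+-1/8·τ³=-95/64

  seg 0: a=1 b=-2 c=0 d=1/8
  seg 1: a=-2 b=-1/2 c=3/4 d=-1/8
  seg 2: a=-1 b=1 c=0 d=0
S(7/2) = -95/64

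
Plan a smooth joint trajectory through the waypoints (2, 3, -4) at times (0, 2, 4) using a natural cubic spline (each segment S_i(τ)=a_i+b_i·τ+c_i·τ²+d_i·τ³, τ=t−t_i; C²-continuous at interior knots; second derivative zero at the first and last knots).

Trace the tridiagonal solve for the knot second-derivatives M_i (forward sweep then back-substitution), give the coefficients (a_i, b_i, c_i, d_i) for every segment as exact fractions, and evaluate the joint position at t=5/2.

Δ: Δ0=1/2, Δ1=-7/2
row 1: diag=8, rhs=-24; c'=1/4, d'=-3
back: M1=-3
M: M0=0, M1=-3, M2=0
seg 0: a=2, c=M0/2=0, d=(M1−M0)/(6·2)=-1/4, b=Δ0−h0·(2M0+M1)/6=3/2
seg 1: a=3, c=M1/2=-3/2, d=(M2−M1)/(6·2)=1/4, b=Δ1−h1·(2M1+M2)/6=-3/2
t_q=5/2 → seg 1, τ=1/2; S=3+-3/2·τ+-3/2·τ²+1/4·τ³=61/32

  seg 0: a=2 b=3/2 c=0 d=-1/4
  seg 1: a=3 b=-3/2 c=-3/2 d=1/4
S(5/2) = 61/32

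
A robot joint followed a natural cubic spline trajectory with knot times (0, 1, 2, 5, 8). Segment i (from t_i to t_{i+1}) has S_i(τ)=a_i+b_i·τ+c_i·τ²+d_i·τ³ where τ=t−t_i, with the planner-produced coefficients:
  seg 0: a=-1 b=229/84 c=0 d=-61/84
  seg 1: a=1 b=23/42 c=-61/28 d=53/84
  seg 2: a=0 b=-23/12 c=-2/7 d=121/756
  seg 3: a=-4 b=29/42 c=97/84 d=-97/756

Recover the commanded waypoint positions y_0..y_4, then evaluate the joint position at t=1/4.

y_0=-1 y_1=1 y_2=0 y_3=-4 y_4=5
S(1/4) = -591/1792

y_0 = S_0(0) = a_0 = -1
y_1 = S_1(0) = a_1 = 1
y_2 = S_2(0) = a_2 = 0
y_3 = S_3(0) = a_3 = -4
y_4 = S_3(3) = 5
t_q=1/4 is in segment 0 (τ=1/4); S_0(τ)=-591/1792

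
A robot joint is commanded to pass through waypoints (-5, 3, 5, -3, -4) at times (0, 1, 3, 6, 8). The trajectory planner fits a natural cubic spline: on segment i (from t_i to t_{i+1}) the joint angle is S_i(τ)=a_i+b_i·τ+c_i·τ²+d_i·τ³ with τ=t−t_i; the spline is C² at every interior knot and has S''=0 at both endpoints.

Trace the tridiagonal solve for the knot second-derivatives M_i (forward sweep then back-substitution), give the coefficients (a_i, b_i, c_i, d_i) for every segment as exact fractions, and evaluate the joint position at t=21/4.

Δ: Δ0=8, Δ1=1, Δ2=-8/3, Δ3=-1/2
row 1: diag=6, rhs=-42; c'=1/3, d'=-7
row 2: denom=10−2·1/3=28/3; d'=(-22−2·-7)/(28/3)=-6/7
row 3: denom=10−3·9/28=253/28; d'=(13−3·-6/7)/(253/28)=436/253
back: M3=436/253
back: M2=-6/7−9/28·436/253=-357/253
back: M1=-7−1/3·-357/253=-1652/253
M: M0=0, M1=-1652/253, M2=-357/253, M3=436/253, M4=0
seg 0: a=-5, c=M0/2=0, d=(M1−M0)/(6·1)=-826/759, b=Δ0−h0·(2M0+M1)/6=6898/759
seg 1: a=3, c=M1/2=-826/253, d=(M2−M1)/(6·2)=1295/3036, b=Δ1−h1·(2M1+M2)/6=4420/759
seg 2: a=5, c=M2/2=-357/506, d=(M3−M2)/(6·3)=793/4554, b=Δ2−h2·(2M2+M3)/6=-1607/759
seg 3: a=-3, c=M3/2=218/253, d=(M4−M3)/(6·2)=-109/759, b=Δ3−h3·(2M3+M4)/6=-2503/1518
t_q=21/4 → seg 2, τ=9/4; S=5+-1607/759·τ+-357/506·τ²+793/4554·τ³=-43787/32384

  seg 0: a=-5 b=6898/759 c=0 d=-826/759
  seg 1: a=3 b=4420/759 c=-826/253 d=1295/3036
  seg 2: a=5 b=-1607/759 c=-357/506 d=793/4554
  seg 3: a=-3 b=-2503/1518 c=218/253 d=-109/759
S(21/4) = -43787/32384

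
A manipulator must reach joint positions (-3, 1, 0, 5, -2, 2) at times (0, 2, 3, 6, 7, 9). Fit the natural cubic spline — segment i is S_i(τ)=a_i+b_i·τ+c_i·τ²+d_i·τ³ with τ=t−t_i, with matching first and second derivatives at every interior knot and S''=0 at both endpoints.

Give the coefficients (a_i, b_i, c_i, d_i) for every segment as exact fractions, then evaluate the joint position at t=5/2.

  seg 0: a=-3 b=18956/5655 c=0 d=-3823/11310
  seg 1: a=1 b=-3982/5655 c=-3823/1885 d=9796/5655
  seg 2: a=0 b=2468/5655 c=5973/1885 d=-80/87
  seg 3: a=5 b=-30418/5655 c=-9627/1885 d=19714/5655
  seg 4: a=-2 b=-29038/5655 c=10087/1885 d=-10087/11310
S(5/2) = 539/1508

Δ: Δ0=2, Δ1=-1, Δ2=5/3, Δ3=-7, Δ4=2
row 1: diag=6, rhs=-18; c'=1/6, d'=-3
row 2: denom=8−1·1/6=47/6; d'=(16−1·-3)/(47/6)=114/47
row 3: denom=8−3·18/47=322/47; d'=(-52−3·114/47)/(322/47)=-199/23
row 4: denom=6−1·47/322=1885/322; d'=(54−1·-199/23)/(1885/322)=20174/1885
back: M4=20174/1885
back: M3=-199/23−47/322·20174/1885=-19254/1885
back: M2=114/47−18/47·-19254/1885=11946/1885
back: M1=-3−1/6·11946/1885=-7646/1885
M: M0=0, M1=-7646/1885, M2=11946/1885, M3=-19254/1885, M4=20174/1885, M5=0
seg 0: a=-3, c=M0/2=0, d=(M1−M0)/(6·2)=-3823/11310, b=Δ0−h0·(2M0+M1)/6=18956/5655
seg 1: a=1, c=M1/2=-3823/1885, d=(M2−M1)/(6·1)=9796/5655, b=Δ1−h1·(2M1+M2)/6=-3982/5655
seg 2: a=0, c=M2/2=5973/1885, d=(M3−M2)/(6·3)=-80/87, b=Δ2−h2·(2M2+M3)/6=2468/5655
seg 3: a=5, c=M3/2=-9627/1885, d=(M4−M3)/(6·1)=19714/5655, b=Δ3−h3·(2M3+M4)/6=-30418/5655
seg 4: a=-2, c=M4/2=10087/1885, d=(M5−M4)/(6·2)=-10087/11310, b=Δ4−h4·(2M4+M5)/6=-29038/5655
t_q=5/2 → seg 1, τ=1/2; S=1+-3982/5655·τ+-3823/1885·τ²+9796/5655·τ³=539/1508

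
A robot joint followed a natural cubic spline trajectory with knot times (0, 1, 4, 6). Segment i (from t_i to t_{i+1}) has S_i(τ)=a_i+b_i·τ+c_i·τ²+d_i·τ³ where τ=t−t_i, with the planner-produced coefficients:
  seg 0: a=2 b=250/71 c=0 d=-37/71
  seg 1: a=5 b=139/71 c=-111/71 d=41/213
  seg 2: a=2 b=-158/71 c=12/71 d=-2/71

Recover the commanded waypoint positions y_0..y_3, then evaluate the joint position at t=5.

y_0=2 y_1=5 y_2=2 y_3=-2
S(5) = -6/71

y_0 = S_0(0) = a_0 = 2
y_1 = S_1(0) = a_1 = 5
y_2 = S_2(0) = a_2 = 2
y_3 = S_2(2) = -2
t_q=5 is in segment 2 (τ=1); S_2(τ)=-6/71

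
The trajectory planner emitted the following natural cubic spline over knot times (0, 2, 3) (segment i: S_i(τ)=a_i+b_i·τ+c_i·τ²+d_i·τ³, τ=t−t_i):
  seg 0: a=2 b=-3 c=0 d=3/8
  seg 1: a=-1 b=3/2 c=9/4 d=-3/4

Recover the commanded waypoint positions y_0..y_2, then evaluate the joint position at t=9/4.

y_0=2 y_1=-1 y_2=2
S(9/4) = -127/256

y_0 = S_0(0) = a_0 = 2
y_1 = S_1(0) = a_1 = -1
y_2 = S_1(1) = 2
t_q=9/4 is in segment 1 (τ=1/4); S_1(τ)=-127/256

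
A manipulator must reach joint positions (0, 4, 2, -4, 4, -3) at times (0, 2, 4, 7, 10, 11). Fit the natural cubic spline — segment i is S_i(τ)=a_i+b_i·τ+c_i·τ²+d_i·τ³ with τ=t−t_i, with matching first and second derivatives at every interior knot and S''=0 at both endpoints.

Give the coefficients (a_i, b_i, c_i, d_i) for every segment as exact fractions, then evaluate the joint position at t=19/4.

Δ: Δ0=2, Δ1=-1, Δ2=-2, Δ3=8/3, Δ4=-7
row 1: diag=8, rhs=-18; c'=1/4, d'=-9/4
row 2: denom=10−2·1/4=19/2; d'=(-6−2·-9/4)/(19/2)=-3/19
row 3: denom=12−3·6/19=210/19; d'=(28−3·-3/19)/(210/19)=541/210
row 4: denom=8−3·19/70=503/70; d'=(-58−3·541/210)/(503/70)=-4601/503
back: M4=-4601/503
back: M3=541/210−19/70·-4601/503=7634/1509
back: M2=-3/19−6/19·7634/1509=-883/503
back: M1=-9/4−1/4·-883/503=-911/503
M: M0=0, M1=-911/503, M2=-883/503, M3=7634/1509, M4=-4601/503, M5=0
seg 0: a=0, c=M0/2=0, d=(M1−M0)/(6·2)=-911/6036, b=Δ0−h0·(2M0+M1)/6=3929/1509
seg 1: a=4, c=M1/2=-911/1006, d=(M2−M1)/(6·2)=7/1509, b=Δ1−h1·(2M1+M2)/6=1196/1509
seg 2: a=2, c=M2/2=-883/1006, d=(M3−M2)/(6·3)=10283/27162, b=Δ2−h2·(2M2+M3)/6=-4186/1509
seg 3: a=-4, c=M3/2=3817/1509, d=(M4−M3)/(6·3)=-21437/27162, b=Δ3−h3·(2M3+M4)/6=6583/3018
seg 4: a=4, c=M4/2=-4601/1006, d=(M5−M4)/(6·1)=4601/3018, b=Δ4−h4·(2M4+M5)/6=-5962/1509
t_q=19/4 → seg 2, τ=3/4; S=2+-4186/1509·τ+-883/1006·τ²+10283/27162·τ³=-26689/64384

  seg 0: a=0 b=3929/1509 c=0 d=-911/6036
  seg 1: a=4 b=1196/1509 c=-911/1006 d=7/1509
  seg 2: a=2 b=-4186/1509 c=-883/1006 d=10283/27162
  seg 3: a=-4 b=6583/3018 c=3817/1509 d=-21437/27162
  seg 4: a=4 b=-5962/1509 c=-4601/1006 d=4601/3018
S(19/4) = -26689/64384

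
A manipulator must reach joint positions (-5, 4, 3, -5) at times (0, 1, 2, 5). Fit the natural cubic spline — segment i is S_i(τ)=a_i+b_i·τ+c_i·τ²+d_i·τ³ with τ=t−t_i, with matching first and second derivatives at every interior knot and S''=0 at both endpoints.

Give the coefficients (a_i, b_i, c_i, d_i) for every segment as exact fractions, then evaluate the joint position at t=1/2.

  seg 0: a=-5 b=1072/93 c=0 d=-235/93
  seg 1: a=4 b=367/93 c=-235/31 d=245/93
  seg 2: a=3 b=-308/93 c=10/31 d=-10/279
S(1/2) = 111/248

Δ: Δ0=9, Δ1=-1, Δ2=-8/3
row 1: diag=4, rhs=-60; c'=1/4, d'=-15
row 2: denom=8−1·1/4=31/4; d'=(-10−1·-15)/(31/4)=20/31
back: M2=20/31
back: M1=-15−1/4·20/31=-470/31
M: M0=0, M1=-470/31, M2=20/31, M3=0
seg 0: a=-5, c=M0/2=0, d=(M1−M0)/(6·1)=-235/93, b=Δ0−h0·(2M0+M1)/6=1072/93
seg 1: a=4, c=M1/2=-235/31, d=(M2−M1)/(6·1)=245/93, b=Δ1−h1·(2M1+M2)/6=367/93
seg 2: a=3, c=M2/2=10/31, d=(M3−M2)/(6·3)=-10/279, b=Δ2−h2·(2M2+M3)/6=-308/93
t_q=1/2 → seg 0, τ=1/2; S=-5+1072/93·τ+0·τ²+-235/93·τ³=111/248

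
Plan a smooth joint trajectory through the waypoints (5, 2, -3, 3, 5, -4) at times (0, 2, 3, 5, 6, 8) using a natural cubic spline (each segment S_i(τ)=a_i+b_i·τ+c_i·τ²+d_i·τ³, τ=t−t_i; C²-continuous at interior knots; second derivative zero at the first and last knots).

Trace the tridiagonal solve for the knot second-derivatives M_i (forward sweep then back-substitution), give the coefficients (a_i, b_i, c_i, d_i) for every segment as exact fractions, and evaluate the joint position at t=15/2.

  seg 0: a=5 b=477/2162 c=0 d=-465/1081
  seg 1: a=2 b=-10683/2162 c=-2790/1081 d=5453/2162
  seg 2: a=-3 b=-2742/1081 c=10779/2162 d=-51/46
  seg 3: a=3 b=4434/1081 c=-3603/2162 d=-941/2162
  seg 4: a=5 b=-1161/2162 c=-3213/1081 d=1071/2162
S(15/2) = -14203/17296

Δ: Δ0=-3/2, Δ1=-5, Δ2=3, Δ3=2, Δ4=-9/2
row 1: diag=6, rhs=-21; c'=1/6, d'=-7/2
row 2: denom=6−1·1/6=35/6; d'=(48−1·-7/2)/(35/6)=309/35
row 3: denom=6−2·12/35=186/35; d'=(-6−2·309/35)/(186/35)=-138/31
row 4: denom=6−1·35/186=1081/186; d'=(-39−1·-138/31)/(1081/186)=-6426/1081
back: M4=-6426/1081
back: M3=-138/31−35/186·-6426/1081=-3603/1081
back: M2=309/35−12/35·-3603/1081=10779/1081
back: M1=-7/2−1/6·10779/1081=-5580/1081
M: M0=0, M1=-5580/1081, M2=10779/1081, M3=-3603/1081, M4=-6426/1081, M5=0
seg 0: a=5, c=M0/2=0, d=(M1−M0)/(6·2)=-465/1081, b=Δ0−h0·(2M0+M1)/6=477/2162
seg 1: a=2, c=M1/2=-2790/1081, d=(M2−M1)/(6·1)=5453/2162, b=Δ1−h1·(2M1+M2)/6=-10683/2162
seg 2: a=-3, c=M2/2=10779/2162, d=(M3−M2)/(6·2)=-51/46, b=Δ2−h2·(2M2+M3)/6=-2742/1081
seg 3: a=3, c=M3/2=-3603/2162, d=(M4−M3)/(6·1)=-941/2162, b=Δ3−h3·(2M3+M4)/6=4434/1081
seg 4: a=5, c=M4/2=-3213/1081, d=(M5−M4)/(6·2)=1071/2162, b=Δ4−h4·(2M4+M5)/6=-1161/2162
t_q=15/2 → seg 4, τ=3/2; S=5+-1161/2162·τ+-3213/1081·τ²+1071/2162·τ³=-14203/17296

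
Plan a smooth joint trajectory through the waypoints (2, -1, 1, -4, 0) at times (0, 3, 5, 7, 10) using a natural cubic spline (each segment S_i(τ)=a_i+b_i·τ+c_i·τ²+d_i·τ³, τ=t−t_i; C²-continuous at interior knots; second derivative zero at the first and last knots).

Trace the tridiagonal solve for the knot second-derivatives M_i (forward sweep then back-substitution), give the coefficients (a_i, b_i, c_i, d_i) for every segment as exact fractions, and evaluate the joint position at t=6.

Δ: Δ0=-1, Δ1=1, Δ2=-5/2, Δ3=4/3
row 1: diag=10, rhs=12; c'=1/5, d'=6/5
row 2: denom=8−2·1/5=38/5; d'=(-21−2·6/5)/(38/5)=-117/38
row 3: denom=10−2·5/19=180/19; d'=(23−2·-117/38)/(180/19)=277/90
back: M3=277/90
back: M2=-117/38−5/19·277/90=-35/9
back: M1=6/5−1/5·-35/9=89/45
M: M0=0, M1=89/45, M2=-35/9, M3=277/90, M4=0
seg 0: a=2, c=M0/2=0, d=(M1−M0)/(6·3)=89/810, b=Δ0−h0·(2M0+M1)/6=-179/90
seg 1: a=-1, c=M1/2=89/90, d=(M2−M1)/(6·2)=-22/45, b=Δ1−h1·(2M1+M2)/6=44/45
seg 2: a=1, c=M2/2=-35/18, d=(M3−M2)/(6·2)=209/360, b=Δ2−h2·(2M2+M3)/6=-14/15
seg 3: a=-4, c=M3/2=277/180, d=(M4−M3)/(6·3)=-277/1620, b=Δ3−h3·(2M3+M4)/6=-157/90
t_q=6 → seg 2, τ=1; S=1+-14/15·τ+-35/18·τ²+209/360·τ³=-467/360

  seg 0: a=2 b=-179/90 c=0 d=89/810
  seg 1: a=-1 b=44/45 c=89/90 d=-22/45
  seg 2: a=1 b=-14/15 c=-35/18 d=209/360
  seg 3: a=-4 b=-157/90 c=277/180 d=-277/1620
S(6) = -467/360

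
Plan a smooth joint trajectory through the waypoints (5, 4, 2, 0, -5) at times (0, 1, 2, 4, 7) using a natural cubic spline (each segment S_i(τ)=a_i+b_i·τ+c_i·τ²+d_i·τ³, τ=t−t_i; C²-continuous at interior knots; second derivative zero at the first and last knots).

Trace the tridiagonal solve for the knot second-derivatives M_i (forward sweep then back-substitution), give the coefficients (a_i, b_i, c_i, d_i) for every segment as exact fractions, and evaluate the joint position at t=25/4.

Δ: Δ0=-1, Δ1=-2, Δ2=-1, Δ3=-5/3
row 1: diag=4, rhs=-6; c'=1/4, d'=-3/2
row 2: denom=6−1·1/4=23/4; d'=(6−1·-3/2)/(23/4)=30/23
row 3: denom=10−2·8/23=214/23; d'=(-4−2·30/23)/(214/23)=-76/107
back: M3=-76/107
back: M2=30/23−8/23·-76/107=166/107
back: M1=-3/2−1/4·166/107=-202/107
M: M0=0, M1=-202/107, M2=166/107, M3=-76/107, M4=0
seg 0: a=5, c=M0/2=0, d=(M1−M0)/(6·1)=-101/321, b=Δ0−h0·(2M0+M1)/6=-220/321
seg 1: a=4, c=M1/2=-101/107, d=(M2−M1)/(6·1)=184/321, b=Δ1−h1·(2M1+M2)/6=-523/321
seg 2: a=2, c=M2/2=83/107, d=(M3−M2)/(6·2)=-121/642, b=Δ2−h2·(2M2+M3)/6=-577/321
seg 3: a=0, c=M3/2=-38/107, d=(M4−M3)/(6·3)=38/963, b=Δ3−h3·(2M3+M4)/6=-307/321
t_q=25/4 → seg 3, τ=9/4; S=0+-307/321·τ+-38/107·τ²+38/963·τ³=-11985/3424

  seg 0: a=5 b=-220/321 c=0 d=-101/321
  seg 1: a=4 b=-523/321 c=-101/107 d=184/321
  seg 2: a=2 b=-577/321 c=83/107 d=-121/642
  seg 3: a=0 b=-307/321 c=-38/107 d=38/963
S(25/4) = -11985/3424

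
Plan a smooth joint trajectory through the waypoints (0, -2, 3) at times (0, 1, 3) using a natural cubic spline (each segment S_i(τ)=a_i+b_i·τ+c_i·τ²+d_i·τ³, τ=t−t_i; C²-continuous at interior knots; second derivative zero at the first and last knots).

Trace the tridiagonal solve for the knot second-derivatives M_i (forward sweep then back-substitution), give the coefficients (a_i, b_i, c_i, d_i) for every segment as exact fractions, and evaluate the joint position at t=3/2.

Δ: Δ0=-2, Δ1=5/2
row 1: diag=6, rhs=27; c'=1/3, d'=9/2
back: M1=9/2
M: M0=0, M1=9/2, M2=0
seg 0: a=0, c=M0/2=0, d=(M1−M0)/(6·1)=3/4, b=Δ0−h0·(2M0+M1)/6=-11/4
seg 1: a=-2, c=M1/2=9/4, d=(M2−M1)/(6·2)=-3/8, b=Δ1−h1·(2M1+M2)/6=-1/2
t_q=3/2 → seg 1, τ=1/2; S=-2+-1/2·τ+9/4·τ²+-3/8·τ³=-111/64

  seg 0: a=0 b=-11/4 c=0 d=3/4
  seg 1: a=-2 b=-1/2 c=9/4 d=-3/8
S(3/2) = -111/64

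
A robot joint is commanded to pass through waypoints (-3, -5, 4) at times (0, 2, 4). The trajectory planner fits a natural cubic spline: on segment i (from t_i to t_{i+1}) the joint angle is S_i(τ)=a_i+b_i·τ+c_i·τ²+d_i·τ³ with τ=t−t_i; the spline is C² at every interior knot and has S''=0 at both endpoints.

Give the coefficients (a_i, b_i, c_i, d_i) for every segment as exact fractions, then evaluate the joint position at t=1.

Δ: Δ0=-1, Δ1=9/2
row 1: diag=8, rhs=33; c'=1/4, d'=33/8
back: M1=33/8
M: M0=0, M1=33/8, M2=0
seg 0: a=-3, c=M0/2=0, d=(M1−M0)/(6·2)=11/32, b=Δ0−h0·(2M0+M1)/6=-19/8
seg 1: a=-5, c=M1/2=33/16, d=(M2−M1)/(6·2)=-11/32, b=Δ1−h1·(2M1+M2)/6=7/4
t_q=1 → seg 0, τ=1; S=-3+-19/8·τ+0·τ²+11/32·τ³=-161/32

  seg 0: a=-3 b=-19/8 c=0 d=11/32
  seg 1: a=-5 b=7/4 c=33/16 d=-11/32
S(1) = -161/32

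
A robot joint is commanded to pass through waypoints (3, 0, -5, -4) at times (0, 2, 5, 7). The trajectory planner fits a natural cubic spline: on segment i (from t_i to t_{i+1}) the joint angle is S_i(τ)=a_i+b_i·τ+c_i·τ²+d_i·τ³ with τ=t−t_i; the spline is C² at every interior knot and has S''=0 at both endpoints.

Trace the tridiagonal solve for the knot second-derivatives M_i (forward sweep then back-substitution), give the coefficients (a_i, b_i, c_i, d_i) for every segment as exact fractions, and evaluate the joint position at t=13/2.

Δ: Δ0=-3/2, Δ1=-5/3, Δ2=1/2
row 1: diag=10, rhs=-1; c'=3/10, d'=-1/10
row 2: denom=10−3·3/10=91/10; d'=(13−3·-1/10)/(91/10)=19/13
back: M2=19/13
back: M1=-1/10−3/10·19/13=-7/13
M: M0=0, M1=-7/13, M2=19/13, M3=0
seg 0: a=3, c=M0/2=0, d=(M1−M0)/(6·2)=-7/156, b=Δ0−h0·(2M0+M1)/6=-103/78
seg 1: a=0, c=M1/2=-7/26, d=(M2−M1)/(6·3)=1/9, b=Δ1−h1·(2M1+M2)/6=-145/78
seg 2: a=-5, c=M2/2=19/26, d=(M3−M2)/(6·2)=-19/156, b=Δ2−h2·(2M2+M3)/6=-37/78
t_q=13/2 → seg 2, τ=3/2; S=-5+-37/78·τ+19/26·τ²+-19/156·τ³=-1863/416

  seg 0: a=3 b=-103/78 c=0 d=-7/156
  seg 1: a=0 b=-145/78 c=-7/26 d=1/9
  seg 2: a=-5 b=-37/78 c=19/26 d=-19/156
S(13/2) = -1863/416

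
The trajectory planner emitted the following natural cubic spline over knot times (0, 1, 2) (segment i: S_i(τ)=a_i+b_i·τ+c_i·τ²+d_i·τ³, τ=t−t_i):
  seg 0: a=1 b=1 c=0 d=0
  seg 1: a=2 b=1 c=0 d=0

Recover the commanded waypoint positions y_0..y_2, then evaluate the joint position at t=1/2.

y_0 = S_0(0) = a_0 = 1
y_1 = S_1(0) = a_1 = 2
y_2 = S_1(1) = 3
t_q=1/2 is in segment 0 (τ=1/2); S_0(τ)=3/2

y_0=1 y_1=2 y_2=3
S(1/2) = 3/2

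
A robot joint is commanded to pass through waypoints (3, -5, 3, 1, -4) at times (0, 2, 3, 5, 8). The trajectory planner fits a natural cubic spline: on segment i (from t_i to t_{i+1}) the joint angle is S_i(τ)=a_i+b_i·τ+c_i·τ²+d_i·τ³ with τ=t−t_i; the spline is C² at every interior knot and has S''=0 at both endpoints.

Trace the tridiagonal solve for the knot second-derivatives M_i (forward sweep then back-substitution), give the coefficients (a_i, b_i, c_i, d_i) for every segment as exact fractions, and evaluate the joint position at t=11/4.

Δ: Δ0=-4, Δ1=8, Δ2=-1, Δ3=-5/3
row 1: diag=6, rhs=72; c'=1/6, d'=12
row 2: denom=6−1·1/6=35/6; d'=(-54−1·12)/(35/6)=-396/35
row 3: denom=10−2·12/35=326/35; d'=(-4−2·-396/35)/(326/35)=2
back: M3=2
back: M2=-396/35−12/35·2=-12
back: M1=12−1/6·-12=14
M: M0=0, M1=14, M2=-12, M3=2, M4=0
seg 0: a=3, c=M0/2=0, d=(M1−M0)/(6·2)=7/6, b=Δ0−h0·(2M0+M1)/6=-26/3
seg 1: a=-5, c=M1/2=7, d=(M2−M1)/(6·1)=-13/3, b=Δ1−h1·(2M1+M2)/6=16/3
seg 2: a=3, c=M2/2=-6, d=(M3−M2)/(6·2)=7/6, b=Δ2−h2·(2M2+M3)/6=19/3
seg 3: a=1, c=M3/2=1, d=(M4−M3)/(6·3)=-1/9, b=Δ3−h3·(2M3+M4)/6=-11/3
t_q=11/4 → seg 1, τ=3/4; S=-5+16/3·τ+7·τ²+-13/3·τ³=71/64

  seg 0: a=3 b=-26/3 c=0 d=7/6
  seg 1: a=-5 b=16/3 c=7 d=-13/3
  seg 2: a=3 b=19/3 c=-6 d=7/6
  seg 3: a=1 b=-11/3 c=1 d=-1/9
S(11/4) = 71/64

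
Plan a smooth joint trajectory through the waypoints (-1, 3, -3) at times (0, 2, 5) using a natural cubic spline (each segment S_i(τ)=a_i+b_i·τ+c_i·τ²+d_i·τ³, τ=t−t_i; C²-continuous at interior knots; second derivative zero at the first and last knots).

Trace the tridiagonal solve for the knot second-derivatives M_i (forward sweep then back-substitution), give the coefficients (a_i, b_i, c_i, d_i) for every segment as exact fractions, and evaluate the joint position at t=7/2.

  seg 0: a=-1 b=14/5 c=0 d=-1/5
  seg 1: a=3 b=2/5 c=-6/5 d=2/15
S(7/2) = 27/20

Δ: Δ0=2, Δ1=-2
row 1: diag=10, rhs=-24; c'=3/10, d'=-12/5
back: M1=-12/5
M: M0=0, M1=-12/5, M2=0
seg 0: a=-1, c=M0/2=0, d=(M1−M0)/(6·2)=-1/5, b=Δ0−h0·(2M0+M1)/6=14/5
seg 1: a=3, c=M1/2=-6/5, d=(M2−M1)/(6·3)=2/15, b=Δ1−h1·(2M1+M2)/6=2/5
t_q=7/2 → seg 1, τ=3/2; S=3+2/5·τ+-6/5·τ²+2/15·τ³=27/20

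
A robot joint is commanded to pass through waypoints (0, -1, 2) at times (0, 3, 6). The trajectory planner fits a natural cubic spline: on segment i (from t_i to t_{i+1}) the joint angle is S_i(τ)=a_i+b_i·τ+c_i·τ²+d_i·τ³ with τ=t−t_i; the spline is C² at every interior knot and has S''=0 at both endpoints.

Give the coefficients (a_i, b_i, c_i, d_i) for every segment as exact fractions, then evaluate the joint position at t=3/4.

  seg 0: a=0 b=-2/3 c=0 d=1/27
  seg 1: a=-1 b=1/3 c=1/3 d=-1/27
S(3/4) = -31/64

Δ: Δ0=-1/3, Δ1=1
row 1: diag=12, rhs=8; c'=1/4, d'=2/3
back: M1=2/3
M: M0=0, M1=2/3, M2=0
seg 0: a=0, c=M0/2=0, d=(M1−M0)/(6·3)=1/27, b=Δ0−h0·(2M0+M1)/6=-2/3
seg 1: a=-1, c=M1/2=1/3, d=(M2−M1)/(6·3)=-1/27, b=Δ1−h1·(2M1+M2)/6=1/3
t_q=3/4 → seg 0, τ=3/4; S=0+-2/3·τ+0·τ²+1/27·τ³=-31/64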